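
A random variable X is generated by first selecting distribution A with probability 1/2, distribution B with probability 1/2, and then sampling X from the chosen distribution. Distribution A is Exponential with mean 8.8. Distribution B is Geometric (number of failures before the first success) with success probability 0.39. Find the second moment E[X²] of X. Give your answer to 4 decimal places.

For each component E[X²] = Var + (mean)², giving A: 154.88; B: 6.45694.
Overall E[X²] = 0.5·154.88 + 0.5·6.45694 = 80.6685.

80.6685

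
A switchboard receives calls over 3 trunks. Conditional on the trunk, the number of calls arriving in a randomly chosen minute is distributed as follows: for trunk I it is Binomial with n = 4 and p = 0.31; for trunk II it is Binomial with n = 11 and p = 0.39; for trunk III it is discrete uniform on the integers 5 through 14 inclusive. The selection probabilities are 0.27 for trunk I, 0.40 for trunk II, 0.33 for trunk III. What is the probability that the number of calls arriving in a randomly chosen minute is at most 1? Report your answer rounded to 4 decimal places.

0.1852

Conditional on each trunk, P(X ≤ 1): I: 0.634022; II: 0.0349538; III: 0.
By total probability, P(X ≤ 1) = 0.27·0.634022 + 0.4·0.0349538 + 0.33·0 = 0.185168.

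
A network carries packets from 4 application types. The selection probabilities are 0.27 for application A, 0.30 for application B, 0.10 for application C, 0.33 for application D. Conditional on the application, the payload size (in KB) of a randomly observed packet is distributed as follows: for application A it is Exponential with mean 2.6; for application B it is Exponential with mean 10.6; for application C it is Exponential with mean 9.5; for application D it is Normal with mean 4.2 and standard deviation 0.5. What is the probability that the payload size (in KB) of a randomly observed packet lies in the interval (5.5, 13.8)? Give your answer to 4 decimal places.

Conditional on each application, P(5.5 < X < 13.8): A: 0.115634; B: 0.323176; C: 0.326534; D: 0.00466119.
By total probability, P(5.5 < X < 13.8) = 0.27·0.115634 + 0.3·0.323176 + 0.1·0.326534 + 0.33·0.00466119 = 0.162365.

0.1624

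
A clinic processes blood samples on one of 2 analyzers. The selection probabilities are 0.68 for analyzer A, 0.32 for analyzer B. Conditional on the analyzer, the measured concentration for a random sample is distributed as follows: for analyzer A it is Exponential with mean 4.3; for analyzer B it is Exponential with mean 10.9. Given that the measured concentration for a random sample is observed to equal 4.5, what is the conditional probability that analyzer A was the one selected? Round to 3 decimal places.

0.741

Likelihoods f(4.5 | ·): A: 0.0816653; B: 0.0607124.
Posterior ∝ prior × likelihood. Numerator for A: 0.68·0.0816653 = 0.0555324.
Normalizing constant: 0.68·0.0816653 + 0.32·0.0607124 = 0.0749604.
P(A | observation) = 0.0555324 / 0.0749604 = 0.740823.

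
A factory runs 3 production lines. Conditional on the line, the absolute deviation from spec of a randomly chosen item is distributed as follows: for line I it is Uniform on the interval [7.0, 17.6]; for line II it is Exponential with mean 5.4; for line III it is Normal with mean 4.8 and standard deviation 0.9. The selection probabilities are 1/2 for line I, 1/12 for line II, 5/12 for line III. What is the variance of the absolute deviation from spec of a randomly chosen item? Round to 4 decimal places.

21.1642

Per component, I: μ=12.3, E[X²]=160.653; II: μ=5.4, E[X²]=58.32; III: μ=4.8, E[X²]=23.85.
E[X] = 0.5·12.3 + 0.0833333·5.4 + 0.416667·4.8 = 8.6.
E[X²] = 0.5·160.653 + 0.0833333·58.32 + 0.416667·23.85 = 95.1242.
Var(X) = E[X²] − (E[X])² = 95.1242 − 73.96 = 21.1642.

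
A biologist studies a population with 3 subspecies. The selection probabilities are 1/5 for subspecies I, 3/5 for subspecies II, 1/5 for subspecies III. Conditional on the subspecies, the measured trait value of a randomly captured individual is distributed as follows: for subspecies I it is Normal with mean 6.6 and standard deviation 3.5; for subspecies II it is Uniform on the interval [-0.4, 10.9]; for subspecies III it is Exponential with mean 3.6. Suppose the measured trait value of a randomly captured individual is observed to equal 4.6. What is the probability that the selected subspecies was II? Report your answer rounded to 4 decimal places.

Likelihoods f(4.6 | ·): I: 0.0968137; II: 0.0884956; III: 0.0774044.
Posterior ∝ prior × likelihood. Numerator for II: 0.6·0.0884956 = 0.0530973.
Normalizing constant: 0.2·0.0968137 + 0.6·0.0884956 + 0.2·0.0774044 = 0.087941.
P(II | observation) = 0.0530973 / 0.087941 = 0.603784.

0.6038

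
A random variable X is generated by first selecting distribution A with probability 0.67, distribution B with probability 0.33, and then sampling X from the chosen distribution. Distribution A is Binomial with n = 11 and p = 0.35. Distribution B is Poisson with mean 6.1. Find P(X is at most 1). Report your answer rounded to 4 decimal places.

0.0458

Conditional on each component, P(X ≤ 1): A: 0.0605823; B: 0.0159244.
By total probability, P(X ≤ 1) = 0.67·0.0605823 + 0.33·0.0159244 = 0.0458452.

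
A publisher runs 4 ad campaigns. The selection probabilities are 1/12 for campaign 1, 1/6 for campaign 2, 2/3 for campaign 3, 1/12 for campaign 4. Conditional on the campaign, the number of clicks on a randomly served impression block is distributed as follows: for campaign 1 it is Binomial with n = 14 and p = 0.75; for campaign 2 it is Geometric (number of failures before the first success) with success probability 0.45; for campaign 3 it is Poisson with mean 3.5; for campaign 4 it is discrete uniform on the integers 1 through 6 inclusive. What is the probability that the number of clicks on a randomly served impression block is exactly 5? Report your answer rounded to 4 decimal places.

Conditional on each campaign, P(X = 5): 1: 0.0018123; 2: 0.0226478; 3: 0.132169; 4: 0.166667.
By total probability, P(X = 5) = 0.0833333·0.0018123 + 0.166667·0.0226478 + 0.666667·0.132169 + 0.0833333·0.166667 = 0.105927.

0.1059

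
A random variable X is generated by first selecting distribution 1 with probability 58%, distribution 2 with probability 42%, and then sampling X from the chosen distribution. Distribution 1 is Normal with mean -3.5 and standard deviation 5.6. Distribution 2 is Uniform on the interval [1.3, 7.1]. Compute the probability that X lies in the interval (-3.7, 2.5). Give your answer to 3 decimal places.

Conditional on each component, P(-3.7 < X < 2.5): 1: 0.372257; 2: 0.206897.
By total probability, P(-3.7 < X < 2.5) = 0.58·0.372257 + 0.42·0.206897 = 0.302805.

0.303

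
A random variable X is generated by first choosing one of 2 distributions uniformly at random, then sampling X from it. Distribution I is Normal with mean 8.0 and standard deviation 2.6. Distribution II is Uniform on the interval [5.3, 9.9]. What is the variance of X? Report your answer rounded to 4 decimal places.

Per component, I: μ=8, E[X²]=70.76; II: μ=7.6, E[X²]=59.5233.
E[X] = 0.5·8 + 0.5·7.6 = 7.8.
E[X²] = 0.5·70.76 + 0.5·59.5233 = 65.1417.
Var(X) = E[X²] − (E[X])² = 65.1417 − 60.84 = 4.30167.

4.3017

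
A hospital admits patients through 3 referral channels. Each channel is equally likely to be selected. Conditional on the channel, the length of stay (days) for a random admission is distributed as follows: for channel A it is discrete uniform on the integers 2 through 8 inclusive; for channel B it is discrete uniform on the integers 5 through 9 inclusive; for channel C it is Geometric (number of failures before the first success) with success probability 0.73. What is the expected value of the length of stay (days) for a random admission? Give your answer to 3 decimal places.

4.123

Component means — A: 5; B: 7; C: 0.369863.
E[X] = 0.333333·5 + 0.333333·7 + 0.333333·0.369863 = 4.12329.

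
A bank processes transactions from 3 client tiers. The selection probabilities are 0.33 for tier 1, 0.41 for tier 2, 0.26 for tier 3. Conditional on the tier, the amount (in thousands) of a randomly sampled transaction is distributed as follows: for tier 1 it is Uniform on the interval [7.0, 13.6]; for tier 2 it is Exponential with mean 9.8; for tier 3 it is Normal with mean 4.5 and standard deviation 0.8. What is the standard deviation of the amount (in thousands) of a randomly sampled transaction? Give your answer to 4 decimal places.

6.8305

Per component, 1: μ=10.3, E[X²]=109.72; 2: μ=9.8, E[X²]=192.08; 3: μ=4.5, E[X²]=20.89.
E[X] = 0.33·10.3 + 0.41·9.8 + 0.26·4.5 = 8.587.
E[X²] = 0.33·109.72 + 0.41·192.08 + 0.26·20.89 = 120.392.
Var(X) = E[X²] − (E[X])² = 120.392 − 73.7366 = 46.6552.
SD(X) = √46.6552 = 6.83046.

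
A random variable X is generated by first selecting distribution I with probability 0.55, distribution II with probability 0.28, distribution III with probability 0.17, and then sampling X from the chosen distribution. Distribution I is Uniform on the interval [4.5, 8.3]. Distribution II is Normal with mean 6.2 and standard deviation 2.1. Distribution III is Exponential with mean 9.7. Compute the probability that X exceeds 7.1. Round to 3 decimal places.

0.349

Conditional on each component, P(X > 7.1): I: 0.315789; II: 0.334118; III: 0.480966.
By total probability, P(X > 7.1) = 0.55·0.315789 + 0.28·0.334118 + 0.17·0.480966 = 0.349001.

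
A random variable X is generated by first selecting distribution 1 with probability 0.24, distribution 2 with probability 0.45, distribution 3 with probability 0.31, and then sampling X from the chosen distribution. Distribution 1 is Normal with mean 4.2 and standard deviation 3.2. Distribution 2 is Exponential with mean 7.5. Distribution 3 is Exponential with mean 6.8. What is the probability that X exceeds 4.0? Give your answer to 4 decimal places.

Conditional on each component, P(X > 4.0): 1: 0.524918; 2: 0.586646; 3: 0.555306.
By total probability, P(X > 4.0) = 0.24·0.524918 + 0.45·0.586646 + 0.31·0.555306 = 0.562116.

0.5621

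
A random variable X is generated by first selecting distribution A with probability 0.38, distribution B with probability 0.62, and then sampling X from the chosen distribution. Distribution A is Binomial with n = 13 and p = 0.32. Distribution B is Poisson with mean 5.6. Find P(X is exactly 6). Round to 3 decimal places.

Conditional on each component, P(X = 6): A: 0.123874; B: 0.158397.
By total probability, P(X = 6) = 0.38·0.123874 + 0.62·0.158397 = 0.145278.

0.145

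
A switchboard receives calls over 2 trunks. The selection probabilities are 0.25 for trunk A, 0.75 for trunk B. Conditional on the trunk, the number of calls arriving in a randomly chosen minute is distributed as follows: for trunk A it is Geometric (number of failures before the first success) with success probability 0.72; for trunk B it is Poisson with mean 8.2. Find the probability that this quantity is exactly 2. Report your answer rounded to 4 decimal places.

Conditional on each trunk, P(X = 2): A: 0.056448; B: 0.00923385.
By total probability, P(X = 2) = 0.25·0.056448 + 0.75·0.00923385 = 0.0210374.

0.0210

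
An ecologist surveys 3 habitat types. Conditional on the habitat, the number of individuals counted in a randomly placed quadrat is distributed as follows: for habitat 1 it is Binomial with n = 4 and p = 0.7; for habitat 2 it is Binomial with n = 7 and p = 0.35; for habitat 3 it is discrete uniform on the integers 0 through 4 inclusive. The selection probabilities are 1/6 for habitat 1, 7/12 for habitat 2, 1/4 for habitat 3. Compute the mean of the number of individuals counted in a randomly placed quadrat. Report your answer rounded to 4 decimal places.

Component means — 1: 2.8; 2: 2.45; 3: 2.
E[X] = 0.166667·2.8 + 0.583333·2.45 + 0.25·2 = 2.39583.

2.3958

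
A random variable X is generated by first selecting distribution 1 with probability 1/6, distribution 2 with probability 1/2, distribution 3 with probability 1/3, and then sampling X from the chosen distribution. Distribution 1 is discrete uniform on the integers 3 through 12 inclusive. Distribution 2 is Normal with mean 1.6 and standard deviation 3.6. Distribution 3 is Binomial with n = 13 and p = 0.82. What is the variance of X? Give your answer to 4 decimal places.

25.6308

Per component, 1: μ=7.5, E[X²]=64.5; 2: μ=1.6, E[X²]=15.52; 3: μ=10.66, E[X²]=115.554.
E[X] = 0.166667·7.5 + 0.5·1.6 + 0.333333·10.66 = 5.60333.
E[X²] = 0.166667·64.5 + 0.5·15.52 + 0.333333·115.554 = 57.0281.
Var(X) = E[X²] − (E[X])² = 57.0281 − 31.3973 = 25.6308.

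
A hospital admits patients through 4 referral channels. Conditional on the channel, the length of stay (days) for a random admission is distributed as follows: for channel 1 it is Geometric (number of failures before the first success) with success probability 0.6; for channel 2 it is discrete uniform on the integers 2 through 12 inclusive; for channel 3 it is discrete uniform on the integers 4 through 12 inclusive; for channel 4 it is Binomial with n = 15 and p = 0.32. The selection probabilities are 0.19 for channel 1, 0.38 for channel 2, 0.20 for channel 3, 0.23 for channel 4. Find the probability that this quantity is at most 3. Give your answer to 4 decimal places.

Conditional on each channel, P(X ≤ 3): 1: 0.9744; 2: 0.181818; 3: 0; 4: 0.241972.
By total probability, P(X ≤ 3) = 0.19·0.9744 + 0.38·0.181818 + 0.2·0 + 0.23·0.241972 = 0.309881.

0.3099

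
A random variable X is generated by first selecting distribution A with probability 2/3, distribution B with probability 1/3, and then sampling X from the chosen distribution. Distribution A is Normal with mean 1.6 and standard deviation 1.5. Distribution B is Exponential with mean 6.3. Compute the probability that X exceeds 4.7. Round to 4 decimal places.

Conditional on each component, P(X > 4.7): A: 0.0193828; B: 0.474245.
By total probability, P(X > 4.7) = 0.666667·0.0193828 + 0.333333·0.474245 = 0.171003.

0.1710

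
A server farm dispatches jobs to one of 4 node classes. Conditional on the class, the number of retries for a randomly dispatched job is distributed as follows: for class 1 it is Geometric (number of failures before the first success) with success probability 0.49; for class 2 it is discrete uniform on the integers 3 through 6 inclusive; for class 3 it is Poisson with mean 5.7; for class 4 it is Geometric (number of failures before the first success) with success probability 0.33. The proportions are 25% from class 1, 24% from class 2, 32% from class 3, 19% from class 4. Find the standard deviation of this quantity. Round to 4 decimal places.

Per component, 1: μ=1.04082, E[X²]=3.20741; 2: μ=4.5, E[X²]=21.5; 3: μ=5.7, E[X²]=38.19; 4: μ=2.0303, E[X²]=10.2746.
E[X] = 0.25·1.04082 + 0.24·4.5 + 0.32·5.7 + 0.19·2.0303 = 3.54996.
E[X²] = 0.25·3.20741 + 0.24·21.5 + 0.32·38.19 + 0.19·10.2746 = 20.1348.
Var(X) = E[X²] − (E[X])² = 20.1348 − 12.6022 = 7.53259.
SD(X) = √7.53259 = 2.74456.

2.7446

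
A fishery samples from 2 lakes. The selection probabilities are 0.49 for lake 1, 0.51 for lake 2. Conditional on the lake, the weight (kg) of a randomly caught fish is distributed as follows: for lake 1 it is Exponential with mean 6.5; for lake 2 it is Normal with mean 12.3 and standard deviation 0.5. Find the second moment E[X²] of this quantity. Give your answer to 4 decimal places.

118.6904

For each component E[X²] = Var + (mean)², giving 1: 84.5; 2: 151.54.
Overall E[X²] = 0.49·84.5 + 0.51·151.54 = 118.69.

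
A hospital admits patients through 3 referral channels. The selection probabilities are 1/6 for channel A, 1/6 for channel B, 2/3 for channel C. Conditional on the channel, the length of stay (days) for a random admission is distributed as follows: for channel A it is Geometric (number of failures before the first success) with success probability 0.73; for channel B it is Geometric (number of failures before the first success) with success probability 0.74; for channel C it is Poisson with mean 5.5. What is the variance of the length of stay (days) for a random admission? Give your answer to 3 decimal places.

Per component, A: μ=0.369863, E[X²]=0.64346; B: μ=0.351351, E[X²]=0.598247; C: μ=5.5, E[X²]=35.75.
E[X] = 0.166667·0.369863 + 0.166667·0.351351 + 0.666667·5.5 = 3.78687.
E[X²] = 0.166667·0.64346 + 0.166667·0.598247 + 0.666667·35.75 = 24.0403.
Var(X) = E[X²] − (E[X])² = 24.0403 − 14.3404 = 9.69991.

9.700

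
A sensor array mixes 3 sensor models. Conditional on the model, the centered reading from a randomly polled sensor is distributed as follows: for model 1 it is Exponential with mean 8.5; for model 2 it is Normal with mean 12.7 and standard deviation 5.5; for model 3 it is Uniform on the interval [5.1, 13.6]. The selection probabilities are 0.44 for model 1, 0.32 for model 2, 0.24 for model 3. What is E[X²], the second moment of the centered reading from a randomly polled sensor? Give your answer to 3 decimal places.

147.299

For each component E[X²] = Var + (mean)², giving 1: 144.5; 2: 191.54; 3: 93.4433.
Overall E[X²] = 0.44·144.5 + 0.32·191.54 + 0.24·93.4433 = 147.299.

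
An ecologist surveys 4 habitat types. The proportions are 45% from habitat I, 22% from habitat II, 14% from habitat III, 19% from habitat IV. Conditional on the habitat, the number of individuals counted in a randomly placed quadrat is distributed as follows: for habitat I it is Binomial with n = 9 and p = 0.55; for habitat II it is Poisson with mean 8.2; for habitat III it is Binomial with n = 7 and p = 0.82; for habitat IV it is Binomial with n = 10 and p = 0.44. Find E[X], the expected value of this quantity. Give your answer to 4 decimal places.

5.6711

Component means — I: 4.95; II: 8.2; III: 5.74; IV: 4.4.
E[X] = 0.45·4.95 + 0.22·8.2 + 0.14·5.74 + 0.19·4.4 = 5.6711.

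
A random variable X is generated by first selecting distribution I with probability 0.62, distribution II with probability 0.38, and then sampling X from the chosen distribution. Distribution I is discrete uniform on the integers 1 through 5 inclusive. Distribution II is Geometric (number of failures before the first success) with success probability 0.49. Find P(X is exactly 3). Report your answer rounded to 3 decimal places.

0.149

Conditional on each component, P(X = 3): I: 0.2; II: 0.064999.
By total probability, P(X = 3) = 0.62·0.2 + 0.38·0.064999 = 0.1487.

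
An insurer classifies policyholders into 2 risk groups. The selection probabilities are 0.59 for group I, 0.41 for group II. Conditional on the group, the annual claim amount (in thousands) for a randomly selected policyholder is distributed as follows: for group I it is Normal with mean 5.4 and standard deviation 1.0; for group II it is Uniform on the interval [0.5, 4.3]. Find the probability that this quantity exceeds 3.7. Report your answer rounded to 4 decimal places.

0.6284

Conditional on each group, P(X > 3.7): I: 0.955435; II: 0.157895.
By total probability, P(X > 3.7) = 0.59·0.955435 + 0.41·0.157895 = 0.628443.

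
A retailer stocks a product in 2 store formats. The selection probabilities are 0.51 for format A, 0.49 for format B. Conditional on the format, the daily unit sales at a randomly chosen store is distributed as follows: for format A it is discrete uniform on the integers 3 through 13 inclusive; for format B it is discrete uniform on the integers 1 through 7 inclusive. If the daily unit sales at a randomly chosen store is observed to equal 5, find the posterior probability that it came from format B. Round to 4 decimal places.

Likelihoods P(X=5 | ·): A: 0.0909091; B: 0.142857.
Posterior ∝ prior × likelihood. Numerator for B: 0.49·0.142857 = 0.07.
Normalizing constant: 0.51·0.0909091 + 0.49·0.142857 = 0.116364.
P(B | observation) = 0.07 / 0.116364 = 0.601562.

0.6016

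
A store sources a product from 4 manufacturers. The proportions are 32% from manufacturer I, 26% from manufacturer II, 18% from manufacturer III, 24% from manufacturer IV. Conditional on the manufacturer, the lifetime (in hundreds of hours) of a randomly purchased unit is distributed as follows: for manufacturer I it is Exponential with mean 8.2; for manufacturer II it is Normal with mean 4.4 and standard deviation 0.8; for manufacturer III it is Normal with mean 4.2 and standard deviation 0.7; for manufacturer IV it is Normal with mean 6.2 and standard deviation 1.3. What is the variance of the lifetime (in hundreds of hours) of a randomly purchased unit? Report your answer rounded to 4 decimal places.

24.9841

Per component, I: μ=8.2, E[X²]=134.48; II: μ=4.4, E[X²]=20; III: μ=4.2, E[X²]=18.13; IV: μ=6.2, E[X²]=40.13.
E[X] = 0.32·8.2 + 0.26·4.4 + 0.18·4.2 + 0.24·6.2 = 6.012.
E[X²] = 0.32·134.48 + 0.26·20 + 0.18·18.13 + 0.24·40.13 = 61.1282.
Var(X) = E[X²] − (E[X])² = 61.1282 − 36.1441 = 24.9841.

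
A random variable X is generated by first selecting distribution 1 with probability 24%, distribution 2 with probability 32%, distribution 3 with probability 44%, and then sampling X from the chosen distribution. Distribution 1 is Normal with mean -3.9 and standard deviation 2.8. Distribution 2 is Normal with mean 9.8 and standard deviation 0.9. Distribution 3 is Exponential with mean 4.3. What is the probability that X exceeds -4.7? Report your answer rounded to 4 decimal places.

0.9070

Conditional on each component, P(X > -4.7): 1: 0.612452; 2: 1; 3: 1.
By total probability, P(X > -4.7) = 0.24·0.612452 + 0.32·1 + 0.44·1 = 0.906988.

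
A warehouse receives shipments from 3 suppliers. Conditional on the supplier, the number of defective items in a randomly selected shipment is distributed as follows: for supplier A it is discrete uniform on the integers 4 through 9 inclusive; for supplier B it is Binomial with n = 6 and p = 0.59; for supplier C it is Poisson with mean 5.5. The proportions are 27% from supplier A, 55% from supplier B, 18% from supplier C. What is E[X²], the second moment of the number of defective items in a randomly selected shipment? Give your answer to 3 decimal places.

For each component E[X²] = Var + (mean)², giving A: 45.1667; B: 13.983; C: 35.75.
Overall E[X²] = 0.27·45.1667 + 0.55·13.983 + 0.18·35.75 = 26.3207.

26.321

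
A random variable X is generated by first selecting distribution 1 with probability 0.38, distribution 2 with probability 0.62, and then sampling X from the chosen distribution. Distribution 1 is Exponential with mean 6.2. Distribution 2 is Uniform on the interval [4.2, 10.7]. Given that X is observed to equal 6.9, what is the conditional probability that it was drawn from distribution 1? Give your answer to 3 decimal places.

Likelihoods f(6.9 | ·): 1: 0.0530006; 2: 0.153846.
Posterior ∝ prior × likelihood. Numerator for 1: 0.38·0.0530006 = 0.0201402.
Normalizing constant: 0.38·0.0530006 + 0.62·0.153846 = 0.115525.
P(1 | observation) = 0.0201402 / 0.115525 = 0.174337.

0.174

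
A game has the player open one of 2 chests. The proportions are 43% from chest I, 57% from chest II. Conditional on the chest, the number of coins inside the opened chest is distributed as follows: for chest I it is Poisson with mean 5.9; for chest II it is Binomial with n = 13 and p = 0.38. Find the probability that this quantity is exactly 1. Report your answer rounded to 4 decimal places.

0.0160

Conditional on each chest, P(X = 1): I: 0.0161627; II: 0.0159378.
By total probability, P(X = 1) = 0.43·0.0161627 + 0.57·0.0159378 = 0.0160345.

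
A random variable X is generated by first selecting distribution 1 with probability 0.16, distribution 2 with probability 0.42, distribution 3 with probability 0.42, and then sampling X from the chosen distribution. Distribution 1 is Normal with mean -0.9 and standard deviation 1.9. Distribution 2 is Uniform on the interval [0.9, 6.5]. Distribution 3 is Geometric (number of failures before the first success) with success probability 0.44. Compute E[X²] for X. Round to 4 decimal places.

9.4498

For each component E[X²] = Var + (mean)², giving 1: 4.42; 2: 16.3033; 3: 4.5124.
Overall E[X²] = 0.16·4.42 + 0.42·16.3033 + 0.42·4.5124 = 9.44981.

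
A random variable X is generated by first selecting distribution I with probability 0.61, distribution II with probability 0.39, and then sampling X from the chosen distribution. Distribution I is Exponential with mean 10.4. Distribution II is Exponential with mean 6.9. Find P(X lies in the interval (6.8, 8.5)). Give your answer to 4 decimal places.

0.0796

Conditional on each component, P(6.8 < X < 8.5): I: 0.0784227; II: 0.0815074.
By total probability, P(6.8 < X < 8.5) = 0.61·0.0784227 + 0.39·0.0815074 = 0.0796258.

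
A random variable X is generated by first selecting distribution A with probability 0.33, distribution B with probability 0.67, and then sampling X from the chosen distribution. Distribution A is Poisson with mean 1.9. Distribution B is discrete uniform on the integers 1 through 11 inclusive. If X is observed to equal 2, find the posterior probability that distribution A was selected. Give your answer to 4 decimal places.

Likelihoods P(X=2 | ·): A: 0.269971; B: 0.0909091.
Posterior ∝ prior × likelihood. Numerator for A: 0.33·0.269971 = 0.0890905.
Normalizing constant: 0.33·0.269971 + 0.67·0.0909091 = 0.15.
P(A | observation) = 0.0890905 / 0.15 = 0.593938.

0.5939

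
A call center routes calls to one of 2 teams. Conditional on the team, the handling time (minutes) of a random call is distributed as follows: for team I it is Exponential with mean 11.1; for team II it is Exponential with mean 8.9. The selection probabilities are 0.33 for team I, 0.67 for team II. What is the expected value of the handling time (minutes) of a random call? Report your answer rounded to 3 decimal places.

9.626

Component means — I: 11.1; II: 8.9.
E[X] = 0.33·11.1 + 0.67·8.9 = 9.626.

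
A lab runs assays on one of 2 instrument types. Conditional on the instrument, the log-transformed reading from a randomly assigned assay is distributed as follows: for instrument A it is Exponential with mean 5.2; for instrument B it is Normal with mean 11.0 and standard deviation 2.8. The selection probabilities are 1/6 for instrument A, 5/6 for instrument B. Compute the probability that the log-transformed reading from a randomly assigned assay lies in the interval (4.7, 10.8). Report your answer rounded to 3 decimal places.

Conditional on each instrument, P(4.7 < X < 10.8): A: 0.279694; B: 0.459304.
By total probability, P(4.7 < X < 10.8) = 0.166667·0.279694 + 0.833333·0.459304 = 0.429369.

0.429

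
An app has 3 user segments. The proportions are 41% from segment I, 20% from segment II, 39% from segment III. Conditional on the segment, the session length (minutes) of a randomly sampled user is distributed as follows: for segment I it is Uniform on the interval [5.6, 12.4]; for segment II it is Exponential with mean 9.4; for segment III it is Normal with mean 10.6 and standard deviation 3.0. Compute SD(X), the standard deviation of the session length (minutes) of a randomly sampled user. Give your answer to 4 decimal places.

Per component, I: μ=9, E[X²]=84.8533; II: μ=9.4, E[X²]=176.72; III: μ=10.6, E[X²]=121.36.
E[X] = 0.41·9 + 0.2·9.4 + 0.39·10.6 = 9.704.
E[X²] = 0.41·84.8533 + 0.2·176.72 + 0.39·121.36 = 117.464.
Var(X) = E[X²] − (E[X])² = 117.464 − 94.1676 = 23.2967.
SD(X) = √23.2967 = 4.82666.

4.8267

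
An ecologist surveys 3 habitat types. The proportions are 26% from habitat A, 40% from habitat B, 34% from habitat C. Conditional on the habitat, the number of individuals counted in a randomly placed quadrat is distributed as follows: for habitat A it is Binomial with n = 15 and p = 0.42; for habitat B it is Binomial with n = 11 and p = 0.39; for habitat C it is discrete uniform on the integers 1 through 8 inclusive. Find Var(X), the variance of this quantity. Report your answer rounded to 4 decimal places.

4.4944

Per component, A: μ=6.3, E[X²]=43.344; B: μ=4.29, E[X²]=21.021; C: μ=4.5, E[X²]=25.5.
E[X] = 0.26·6.3 + 0.4·4.29 + 0.34·4.5 = 4.884.
E[X²] = 0.26·43.344 + 0.4·21.021 + 0.34·25.5 = 28.3478.
Var(X) = E[X²] − (E[X])² = 28.3478 − 23.8535 = 4.49438.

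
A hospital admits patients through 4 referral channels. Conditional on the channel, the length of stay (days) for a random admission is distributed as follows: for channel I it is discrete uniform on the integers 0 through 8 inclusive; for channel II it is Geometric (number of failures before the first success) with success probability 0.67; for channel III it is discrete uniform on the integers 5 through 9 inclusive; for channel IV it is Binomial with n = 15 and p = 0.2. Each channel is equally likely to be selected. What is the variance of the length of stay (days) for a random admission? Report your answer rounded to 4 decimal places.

Per component, I: μ=4, E[X²]=22.6667; II: μ=0.492537, E[X²]=0.977723; III: μ=7, E[X²]=51; IV: μ=3, E[X²]=11.4.
E[X] = 0.25·4 + 0.25·0.492537 + 0.25·7 + 0.25·3 = 3.62313.
E[X²] = 0.25·22.6667 + 0.25·0.977723 + 0.25·51 + 0.25·11.4 = 21.5111.
Var(X) = E[X²] − (E[X])² = 21.5111 − 13.1271 = 8.384.

8.3840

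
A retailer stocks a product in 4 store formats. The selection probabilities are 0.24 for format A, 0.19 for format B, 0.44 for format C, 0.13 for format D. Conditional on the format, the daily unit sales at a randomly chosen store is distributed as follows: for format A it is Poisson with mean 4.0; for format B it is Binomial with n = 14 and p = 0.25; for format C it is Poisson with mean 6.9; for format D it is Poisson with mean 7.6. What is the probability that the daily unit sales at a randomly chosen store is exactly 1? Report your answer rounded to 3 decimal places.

0.037

Conditional on each format, P(X = 1): A: 0.0732626; B: 0.0831504; C: 0.00695372; D: 0.00380343.
By total probability, P(X = 1) = 0.24·0.0732626 + 0.19·0.0831504 + 0.44·0.00695372 + 0.13·0.00380343 = 0.0369357.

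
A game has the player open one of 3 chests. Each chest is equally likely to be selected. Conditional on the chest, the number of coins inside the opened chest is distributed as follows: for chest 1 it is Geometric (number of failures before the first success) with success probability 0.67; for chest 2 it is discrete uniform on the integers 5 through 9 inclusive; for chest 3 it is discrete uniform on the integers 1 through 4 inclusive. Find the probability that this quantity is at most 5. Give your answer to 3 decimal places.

Conditional on each chest, P(X ≤ 5): 1: 0.998709; 2: 0.2; 3: 1.
By total probability, P(X ≤ 5) = 0.333333·0.998709 + 0.333333·0.2 + 0.333333·1 = 0.732903.

0.733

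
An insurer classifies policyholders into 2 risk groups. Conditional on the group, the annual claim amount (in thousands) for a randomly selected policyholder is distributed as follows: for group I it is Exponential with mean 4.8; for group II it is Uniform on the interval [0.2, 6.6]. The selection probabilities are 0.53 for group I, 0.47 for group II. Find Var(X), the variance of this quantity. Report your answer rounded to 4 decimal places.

Per component, I: μ=4.8, E[X²]=46.08; II: μ=3.4, E[X²]=14.9733.
E[X] = 0.53·4.8 + 0.47·3.4 = 4.142.
E[X²] = 0.53·46.08 + 0.47·14.9733 = 31.4599.
Var(X) = E[X²] − (E[X])² = 31.4599 − 17.1562 = 14.3037.

14.3037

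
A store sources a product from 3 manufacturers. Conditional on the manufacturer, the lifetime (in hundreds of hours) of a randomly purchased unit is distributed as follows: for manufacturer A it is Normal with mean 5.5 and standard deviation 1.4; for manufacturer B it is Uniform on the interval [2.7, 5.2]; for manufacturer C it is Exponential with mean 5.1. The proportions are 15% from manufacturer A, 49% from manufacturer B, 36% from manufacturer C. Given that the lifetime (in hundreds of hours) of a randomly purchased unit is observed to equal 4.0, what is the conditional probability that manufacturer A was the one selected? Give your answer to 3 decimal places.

0.095

Likelihoods f(4.0 | ·): A: 0.160511; B: 0.4; C: 0.0894966.
Posterior ∝ prior × likelihood. Numerator for A: 0.15·0.160511 = 0.0240767.
Normalizing constant: 0.15·0.160511 + 0.49·0.4 + 0.36·0.0894966 = 0.252295.
P(A | observation) = 0.0240767 / 0.252295 = 0.0954306.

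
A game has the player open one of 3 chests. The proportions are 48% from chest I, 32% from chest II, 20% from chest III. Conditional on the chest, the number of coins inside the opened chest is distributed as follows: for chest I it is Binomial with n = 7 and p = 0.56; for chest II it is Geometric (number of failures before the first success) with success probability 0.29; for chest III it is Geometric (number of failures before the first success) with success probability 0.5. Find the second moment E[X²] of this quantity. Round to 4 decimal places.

For each component E[X²] = Var + (mean)², giving I: 17.0912; II: 14.4364; III: 3.
Overall E[X²] = 0.48·17.0912 + 0.32·14.4364 + 0.2·3 = 13.4234.

13.4234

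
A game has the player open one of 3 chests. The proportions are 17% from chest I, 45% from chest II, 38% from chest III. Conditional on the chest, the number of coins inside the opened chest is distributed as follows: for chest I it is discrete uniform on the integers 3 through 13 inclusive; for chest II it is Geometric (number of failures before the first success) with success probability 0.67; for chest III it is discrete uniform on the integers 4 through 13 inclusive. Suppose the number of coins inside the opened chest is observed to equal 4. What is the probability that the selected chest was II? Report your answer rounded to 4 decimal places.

0.0627

Likelihoods P(X=4 | ·): I: 0.0909091; II: 0.00794567; III: 0.1.
Posterior ∝ prior × likelihood. Numerator for II: 0.45·0.00794567 = 0.00357555.
Normalizing constant: 0.17·0.0909091 + 0.45·0.00794567 + 0.38·0.1 = 0.0570301.
P(II | observation) = 0.00357555 / 0.0570301 = 0.0626959.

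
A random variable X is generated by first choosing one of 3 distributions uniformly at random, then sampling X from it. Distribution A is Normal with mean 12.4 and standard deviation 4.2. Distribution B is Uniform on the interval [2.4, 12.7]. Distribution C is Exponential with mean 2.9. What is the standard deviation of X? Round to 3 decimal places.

5.165

Per component, A: μ=12.4, E[X²]=171.4; B: μ=7.55, E[X²]=65.8433; C: μ=2.9, E[X²]=16.82.
E[X] = 0.333333·12.4 + 0.333333·7.55 + 0.333333·2.9 = 7.61667.
E[X²] = 0.333333·171.4 + 0.333333·65.8433 + 0.333333·16.82 = 84.6878.
Var(X) = E[X²] − (E[X])² = 84.6878 − 58.0136 = 26.6742.
SD(X) = √26.6742 = 5.1647.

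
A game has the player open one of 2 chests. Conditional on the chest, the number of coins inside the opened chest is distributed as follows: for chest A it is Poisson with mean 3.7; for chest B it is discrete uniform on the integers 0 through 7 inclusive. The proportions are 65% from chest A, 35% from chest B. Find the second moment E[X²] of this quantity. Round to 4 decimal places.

For each component E[X²] = Var + (mean)², giving A: 17.39; B: 17.5.
Overall E[X²] = 0.65·17.39 + 0.35·17.5 = 17.4285.

17.4285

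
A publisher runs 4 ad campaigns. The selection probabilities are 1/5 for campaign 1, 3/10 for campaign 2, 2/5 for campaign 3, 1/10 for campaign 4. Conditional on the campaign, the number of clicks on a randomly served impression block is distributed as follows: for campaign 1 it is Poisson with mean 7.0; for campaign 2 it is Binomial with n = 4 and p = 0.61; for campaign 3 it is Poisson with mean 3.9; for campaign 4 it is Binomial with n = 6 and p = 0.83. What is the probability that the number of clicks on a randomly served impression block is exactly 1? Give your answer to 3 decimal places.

0.076

Conditional on each campaign, P(X = 1): 1: 0.00638317; 2: 0.144738; 3: 0.0789435; 4: 0.000707089.
By total probability, P(X = 1) = 0.2·0.00638317 + 0.3·0.144738 + 0.4·0.0789435 + 0.1·0.000707089 = 0.0763462.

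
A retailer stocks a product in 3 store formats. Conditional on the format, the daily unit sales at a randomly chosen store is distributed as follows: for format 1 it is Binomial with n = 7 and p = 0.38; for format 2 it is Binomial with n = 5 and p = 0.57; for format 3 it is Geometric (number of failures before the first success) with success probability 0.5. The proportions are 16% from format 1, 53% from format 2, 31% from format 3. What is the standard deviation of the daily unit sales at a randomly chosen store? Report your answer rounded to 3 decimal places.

1.495

Per component, 1: μ=2.66, E[X²]=8.7248; 2: μ=2.85, E[X²]=9.348; 3: μ=1, E[X²]=3.
E[X] = 0.16·2.66 + 0.53·2.85 + 0.31·1 = 2.2461.
E[X²] = 0.16·8.7248 + 0.53·9.348 + 0.31·3 = 7.28041.
Var(X) = E[X²] − (E[X])² = 7.28041 − 5.04497 = 2.23544.
SD(X) = √2.23544 = 1.49514.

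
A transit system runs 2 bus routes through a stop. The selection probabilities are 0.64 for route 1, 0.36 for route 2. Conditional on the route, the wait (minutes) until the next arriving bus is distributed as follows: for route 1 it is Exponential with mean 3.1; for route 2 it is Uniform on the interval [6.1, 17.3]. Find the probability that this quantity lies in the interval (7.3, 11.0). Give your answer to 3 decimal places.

0.161

Conditional on each route, P(7.3 < X < 11.0): 1: 0.0661378; 2: 0.330357.
By total probability, P(7.3 < X < 11.0) = 0.64·0.0661378 + 0.36·0.330357 = 0.161257.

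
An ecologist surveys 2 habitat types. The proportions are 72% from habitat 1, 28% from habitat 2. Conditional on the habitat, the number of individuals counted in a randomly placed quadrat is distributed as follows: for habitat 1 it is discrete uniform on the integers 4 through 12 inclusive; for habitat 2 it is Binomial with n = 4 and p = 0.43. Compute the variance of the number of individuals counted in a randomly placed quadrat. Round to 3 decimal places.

13.025

Per component, 1: μ=8, E[X²]=70.6667; 2: μ=1.72, E[X²]=3.9388.
E[X] = 0.72·8 + 0.28·1.72 = 6.2416.
E[X²] = 0.72·70.6667 + 0.28·3.9388 = 51.9829.
Var(X) = E[X²] − (E[X])² = 51.9829 − 38.9576 = 13.0253.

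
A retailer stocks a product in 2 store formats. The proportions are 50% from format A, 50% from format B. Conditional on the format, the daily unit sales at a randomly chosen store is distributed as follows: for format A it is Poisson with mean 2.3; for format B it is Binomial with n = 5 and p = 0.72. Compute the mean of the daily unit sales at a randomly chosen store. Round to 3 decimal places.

2.950

Component means — A: 2.3; B: 3.6.
E[X] = 0.5·2.3 + 0.5·3.6 = 2.95.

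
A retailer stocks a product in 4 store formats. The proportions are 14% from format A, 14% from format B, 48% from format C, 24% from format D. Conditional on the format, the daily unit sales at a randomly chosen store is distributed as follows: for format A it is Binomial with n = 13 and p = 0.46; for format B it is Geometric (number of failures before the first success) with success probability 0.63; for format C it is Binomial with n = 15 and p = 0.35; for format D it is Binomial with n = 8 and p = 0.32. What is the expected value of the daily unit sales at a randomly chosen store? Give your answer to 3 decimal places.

Component means — A: 5.98; B: 0.587302; C: 5.25; D: 2.56.
E[X] = 0.14·5.98 + 0.14·0.587302 + 0.48·5.25 + 0.24·2.56 = 4.05382.

4.054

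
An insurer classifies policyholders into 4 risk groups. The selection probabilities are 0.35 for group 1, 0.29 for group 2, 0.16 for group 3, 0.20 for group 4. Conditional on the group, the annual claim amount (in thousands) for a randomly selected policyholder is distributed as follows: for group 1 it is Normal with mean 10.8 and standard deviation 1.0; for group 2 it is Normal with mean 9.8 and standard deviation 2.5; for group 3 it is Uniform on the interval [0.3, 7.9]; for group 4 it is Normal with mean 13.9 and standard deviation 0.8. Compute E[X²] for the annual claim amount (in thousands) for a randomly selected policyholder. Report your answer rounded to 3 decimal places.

113.068

For each component E[X²] = Var + (mean)², giving 1: 117.64; 2: 102.29; 3: 21.6233; 4: 193.85.
Overall E[X²] = 0.35·117.64 + 0.29·102.29 + 0.16·21.6233 + 0.2·193.85 = 113.068.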